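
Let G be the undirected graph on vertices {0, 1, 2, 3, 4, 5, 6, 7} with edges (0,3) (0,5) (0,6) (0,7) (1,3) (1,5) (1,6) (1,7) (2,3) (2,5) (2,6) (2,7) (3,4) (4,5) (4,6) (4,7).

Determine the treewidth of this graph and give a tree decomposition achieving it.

Treewidth 4.
One such decomposition:
Bags: B1 = {0, 1, 2, 3, 4}  B2 = {0, 1, 2, 4, 7}  B3 = {0, 1, 2, 4, 6}  B4 = {0, 1, 2, 4, 5}
Tree: B1–B2, B2–B3, B3–B4

The largest bag has 5 vertices, giving width 4; this decomposition certifies tw(G) ≤ 4. For the lower bound: the 5 vertex sets {3,4}, {1,7}, {0,6}, {2}, {5} are disjoint, each induces a connected subgraph, and every pair is joined by at least one edge of G. Contracting each set to a single vertex therefore yields K_{5} as a minor, and since treewidth is minor-monotone, tw(G) ≥ tw(K_{5}) = 4. The upper and lower bounds meet at 4, so that is the treewidth.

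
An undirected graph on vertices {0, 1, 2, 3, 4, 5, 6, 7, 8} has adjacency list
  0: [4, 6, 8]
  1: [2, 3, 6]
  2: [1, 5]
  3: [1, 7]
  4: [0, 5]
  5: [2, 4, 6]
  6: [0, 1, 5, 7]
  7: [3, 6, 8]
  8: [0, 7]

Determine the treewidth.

A width-3 tree decomposition is:
Bags: B1 = {1, 2, 3, 5}  B2 = {1, 3, 5, 6}  B3 = {3, 5, 6, 7}  B4 = {4, 5, 6, 7}  B5 = {0, 4, 6, 7}  B6 = {0, 4, 7, 8}
Tree: B1–B2, B2–B3, B3–B4, B4–B5, B5–B6
Every bag has size at most 4, so the width is 4 − 1 = 3 and tw(G) ≤ 3. For the lower bound: the 4 vertex sets {1,2,3}, {5}, {6}, {0,4,7,8} are disjoint, each induces a connected subgraph, and every pair is joined by at least one edge of G. Contracting each set to a single vertex therefore yields K_{4} as a minor, and since treewidth is minor-monotone, tw(G) ≥ tw(K_{4}) = 3. Therefore the treewidth is 3.

3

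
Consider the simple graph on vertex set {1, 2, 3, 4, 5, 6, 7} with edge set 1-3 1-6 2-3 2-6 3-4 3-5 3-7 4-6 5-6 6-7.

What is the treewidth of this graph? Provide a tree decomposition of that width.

Treewidth 2.
One optimal decomposition is:
Bags: B1 = {3, 6, 7}  B2 = {2, 3, 6}  B3 = {3, 4, 6}  B4 = {3, 5, 6}  B5 = {1, 3, 6}
Tree: B1–B2, B2–B3, B3–B4, B4–B5

Every bag has size at most 3, so the width is 3 − 1 = 2 and tw(G) ≤ 2. For the lower bound, G contains the cycle 3–7–6–2–3, so G is not a forest; only forests have treewidth ≤ 1, hence tw(G) ≥ 2. The upper and lower bounds meet at 2, so that is the treewidth.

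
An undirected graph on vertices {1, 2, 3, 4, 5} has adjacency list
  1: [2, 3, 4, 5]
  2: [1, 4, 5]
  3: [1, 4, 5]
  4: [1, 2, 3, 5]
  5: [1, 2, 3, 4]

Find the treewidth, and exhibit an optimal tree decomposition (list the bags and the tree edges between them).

Treewidth 3.
One optimal decomposition is:
Bags: B1 = {1, 2, 4, 5}  B2 = {1, 3, 4, 5}
Tree: B1–B2

Each bag holds 4 vertices, so the decomposition has width 3, which upper-bounds the treewidth. Conversely, {1, 2, 4, 5} is a clique of size 4, and the vertices of any clique must share a bag in every tree decomposition; so some bag has ≥ 4 vertices and tw(G) ≥ 3. Hence tw(G) = 3 exactly.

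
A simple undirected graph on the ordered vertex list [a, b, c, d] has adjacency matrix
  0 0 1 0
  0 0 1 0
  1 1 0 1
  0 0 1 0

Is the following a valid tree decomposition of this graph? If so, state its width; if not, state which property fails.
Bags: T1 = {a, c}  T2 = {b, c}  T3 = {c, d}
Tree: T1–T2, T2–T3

Yes; width 1.

Every vertex of G appears in some bag (union = {a, b, c, d}); every edge is covered by a bag; and for each vertex v the set of bags containing v is connected in the bag tree. The decomposition is therefore valid. The largest bag has 2 vertices, so the width is 1.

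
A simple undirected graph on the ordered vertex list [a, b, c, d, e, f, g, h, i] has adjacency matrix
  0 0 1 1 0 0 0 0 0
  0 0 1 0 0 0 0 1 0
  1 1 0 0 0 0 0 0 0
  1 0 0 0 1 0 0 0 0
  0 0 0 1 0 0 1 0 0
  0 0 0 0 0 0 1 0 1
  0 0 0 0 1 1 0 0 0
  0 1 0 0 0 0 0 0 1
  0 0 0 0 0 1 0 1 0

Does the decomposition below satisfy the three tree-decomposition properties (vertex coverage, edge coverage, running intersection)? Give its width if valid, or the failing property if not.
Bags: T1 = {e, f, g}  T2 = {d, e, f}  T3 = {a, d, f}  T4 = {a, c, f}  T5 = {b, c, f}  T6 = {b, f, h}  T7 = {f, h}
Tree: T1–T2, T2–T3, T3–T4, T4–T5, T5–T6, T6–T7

No — vertex i appears in no bag.

A tree decomposition must satisfy three properties: every vertex lies in some bag; for every edge, both endpoints lie together in some bag; and for every vertex, the bags containing it form a connected subtree. Here vertex i appears in no bag, so the decomposition is invalid.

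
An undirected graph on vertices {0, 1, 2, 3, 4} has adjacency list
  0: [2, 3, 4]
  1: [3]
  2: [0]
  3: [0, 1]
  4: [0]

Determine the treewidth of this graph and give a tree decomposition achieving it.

Treewidth 1.
One optimal decomposition is:
Bags: B1 = {0, 2}  B2 = {0, 3}  B3 = {0, 4}  B4 = {1, 3}
Tree: B1–B2, B2–B3, B2–B4

Each bag holds 2 vertices, so the decomposition has width 1, which upper-bounds the treewidth. G has an edge, so its treewidth is at least 1. Therefore the treewidth is 1.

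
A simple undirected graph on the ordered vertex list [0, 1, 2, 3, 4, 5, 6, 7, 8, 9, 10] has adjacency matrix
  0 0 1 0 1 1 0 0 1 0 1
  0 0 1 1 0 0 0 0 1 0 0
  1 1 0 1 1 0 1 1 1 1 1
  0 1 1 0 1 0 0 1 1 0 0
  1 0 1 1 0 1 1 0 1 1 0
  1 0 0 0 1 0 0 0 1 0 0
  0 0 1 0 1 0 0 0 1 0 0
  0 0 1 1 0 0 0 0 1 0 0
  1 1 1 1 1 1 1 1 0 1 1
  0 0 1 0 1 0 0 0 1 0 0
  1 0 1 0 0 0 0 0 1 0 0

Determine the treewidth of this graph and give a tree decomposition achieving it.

Each bag holds 4 vertices, so the decomposition has width 3, which upper-bounds the treewidth. On the other hand G contains the 4-clique {1, 2, 3, 8}. A clique must lie in a single bag of any decomposition, so no decomposition can have width below 3. Therefore the treewidth is 3.

Treewidth 3.
One optimal decomposition is:
Bags: B1 = {1, 2, 3, 8}  B2 = {2, 3, 4, 8}  B3 = {2, 4, 8, 9}  B4 = {0, 2, 4, 8}  B5 = {2, 3, 7, 8}  B6 = {0, 4, 5, 8}  B7 = {0, 2, 8, 10}  B8 = {2, 4, 6, 8}
Tree: B1–B2, B2–B3, B2–B4, B1–B5, B4–B6, B4–B7, B4–B8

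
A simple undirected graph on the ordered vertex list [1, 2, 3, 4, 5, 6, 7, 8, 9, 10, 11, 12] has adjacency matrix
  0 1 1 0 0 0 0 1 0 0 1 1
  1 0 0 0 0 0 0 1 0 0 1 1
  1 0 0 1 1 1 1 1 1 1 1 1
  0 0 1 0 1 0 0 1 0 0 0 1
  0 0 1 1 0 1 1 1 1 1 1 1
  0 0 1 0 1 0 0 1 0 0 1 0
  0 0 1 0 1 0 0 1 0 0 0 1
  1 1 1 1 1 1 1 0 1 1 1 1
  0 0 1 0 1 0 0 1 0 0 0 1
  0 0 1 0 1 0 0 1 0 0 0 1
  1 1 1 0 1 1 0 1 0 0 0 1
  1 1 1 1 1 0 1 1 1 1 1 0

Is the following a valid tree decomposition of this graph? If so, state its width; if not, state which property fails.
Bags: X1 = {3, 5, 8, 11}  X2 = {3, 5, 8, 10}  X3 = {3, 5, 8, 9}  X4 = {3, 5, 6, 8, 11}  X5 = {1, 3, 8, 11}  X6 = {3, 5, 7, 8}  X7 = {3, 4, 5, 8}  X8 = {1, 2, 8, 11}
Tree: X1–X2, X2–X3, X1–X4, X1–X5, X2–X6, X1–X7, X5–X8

No — vertex 12 appears in no bag.

A tree decomposition must satisfy three properties: every vertex lies in some bag; for every edge, both endpoints lie together in some bag; and for every vertex, the bags containing it form a connected subtree. Here vertex 12 appears in no bag, so the decomposition is invalid.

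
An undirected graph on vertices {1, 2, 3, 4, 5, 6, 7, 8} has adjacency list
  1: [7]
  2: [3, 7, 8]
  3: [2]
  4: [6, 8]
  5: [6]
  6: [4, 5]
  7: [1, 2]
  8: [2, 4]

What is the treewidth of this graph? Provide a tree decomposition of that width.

Each bag holds 2 vertices, so the decomposition has width 1, which upper-bounds the treewidth. Since G has at least one edge (e.g. 2–8), it is not an edgeless graph, so tw(G) ≥ 1. Therefore the treewidth is 1.

Treewidth 1.
One optimal decomposition is:
Bags: B1 = {2, 8}  B2 = {2, 3}  B3 = {4, 8}  B4 = {4, 6}  B5 = {2, 7}  B6 = {5, 6}  B7 = {1, 7}
Tree: B1–B2, B1–B3, B3–B4, B2–B5, B4–B6, B5–B7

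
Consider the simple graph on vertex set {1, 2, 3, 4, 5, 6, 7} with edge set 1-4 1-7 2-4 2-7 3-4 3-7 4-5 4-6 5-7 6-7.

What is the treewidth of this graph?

A width-2 tree decomposition is:
Bags: B1 = {1, 4, 7}  B2 = {4, 6, 7}  B3 = {3, 4, 7}  B4 = {2, 4, 7}  B5 = {4, 5, 7}
Tree: B1–B2, B2–B3, B3–B4, B4–B5
Each bag holds 3 vertices, so the decomposition has width 2, which upper-bounds the treewidth. Since 4–1–7–6–4 is a cycle in G, G is not acyclic. Forests are exactly the graphs of treewidth ≤ 1, so tw(G) ≥ 2. Combining the bounds, tw(G) = 2.

2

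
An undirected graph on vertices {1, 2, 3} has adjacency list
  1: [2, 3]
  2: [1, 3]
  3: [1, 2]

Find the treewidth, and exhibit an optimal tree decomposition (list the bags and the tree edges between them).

A single bag containing all 3 vertices is trivially a valid decomposition of width 2. Conversely, {1, 2, 3} is a clique of size 3, and the vertices of any clique must share a bag in every tree decomposition; so some bag has ≥ 3 vertices and tw(G) ≥ 2. Combining the bounds, tw(G) = 2.

Treewidth 2.
Bags: B1 = {1, 2, 3}
Tree: (single bag)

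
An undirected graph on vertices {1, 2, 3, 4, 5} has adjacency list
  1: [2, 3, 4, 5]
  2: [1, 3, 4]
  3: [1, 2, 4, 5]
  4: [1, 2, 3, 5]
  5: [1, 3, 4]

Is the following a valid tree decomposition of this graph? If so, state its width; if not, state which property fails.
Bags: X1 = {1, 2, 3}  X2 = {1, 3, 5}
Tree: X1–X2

A tree decomposition must satisfy three properties: every vertex lies in some bag; for every edge, both endpoints lie together in some bag; and for every vertex, the bags containing it form a connected subtree. Here vertex 4 appears in no bag, so the decomposition is invalid.

No — vertex 4 appears in no bag.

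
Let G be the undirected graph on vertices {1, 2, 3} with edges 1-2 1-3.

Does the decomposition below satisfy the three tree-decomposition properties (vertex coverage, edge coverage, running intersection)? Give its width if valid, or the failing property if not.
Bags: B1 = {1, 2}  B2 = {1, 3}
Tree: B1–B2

Every vertex of G appears in some bag (union = {1, 2, 3}); every edge is covered by a bag; and for each vertex v the set of bags containing v is connected in the bag tree. The decomposition is therefore valid. The largest bag has 2 vertices, so the width is 1.

Yes; width 1.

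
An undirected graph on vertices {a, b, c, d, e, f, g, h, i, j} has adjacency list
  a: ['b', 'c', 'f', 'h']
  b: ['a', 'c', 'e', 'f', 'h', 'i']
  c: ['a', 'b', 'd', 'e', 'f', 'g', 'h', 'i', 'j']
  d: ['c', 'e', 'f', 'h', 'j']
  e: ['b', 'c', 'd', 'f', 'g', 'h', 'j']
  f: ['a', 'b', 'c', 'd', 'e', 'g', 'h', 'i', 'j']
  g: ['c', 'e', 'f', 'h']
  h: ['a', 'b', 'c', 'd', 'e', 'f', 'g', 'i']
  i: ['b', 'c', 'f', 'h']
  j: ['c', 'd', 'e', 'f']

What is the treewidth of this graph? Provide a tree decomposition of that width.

Treewidth 4.
One such decomposition:
Bags: B1 = {b, c, e, f, h}  B2 = {c, e, f, g, h}  B3 = {c, d, e, f, h}  B4 = {b, c, f, h, i}  B5 = {c, d, e, f, j}  B6 = {a, b, c, f, h}
Tree: B1–B2, B2–B3, B1–B4, B3–B5, B4–B6

The largest bag has 5 vertices, giving width 4; this decomposition certifies tw(G) ≤ 4. For the lower bound, the 5 vertices {c, d, e, f, j} are pairwise adjacent, and any tree decomposition puts a clique entirely inside one bag — forcing width ≥ 4. Hence tw(G) = 4 exactly.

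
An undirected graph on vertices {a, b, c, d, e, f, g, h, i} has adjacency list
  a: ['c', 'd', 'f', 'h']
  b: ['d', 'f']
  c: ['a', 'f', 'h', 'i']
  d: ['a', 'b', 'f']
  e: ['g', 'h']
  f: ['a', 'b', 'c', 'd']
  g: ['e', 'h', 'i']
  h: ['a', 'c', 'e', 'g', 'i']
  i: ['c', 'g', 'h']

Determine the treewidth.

2

A width-2 tree decomposition is:
Bags: B1 = {a, d, f}  B2 = {a, c, f}  B3 = {a, c, h}  B4 = {b, d, f}  B5 = {c, h, i}  B6 = {g, h, i}  B7 = {e, g, h}
Tree: B1–B2, B2–B3, B1–B4, B3–B5, B5–B6, B6–B7
Each bag holds 3 vertices, so the decomposition has width 2, which upper-bounds the treewidth. For the lower bound, the 3 vertices {a, d, f} are pairwise adjacent, and any tree decomposition puts a clique entirely inside one bag — forcing width ≥ 2. The upper and lower bounds meet at 2, so that is the treewidth.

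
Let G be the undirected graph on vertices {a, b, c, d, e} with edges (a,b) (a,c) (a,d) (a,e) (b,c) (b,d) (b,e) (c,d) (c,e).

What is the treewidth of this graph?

A width-3 tree decomposition is:
Bags: B1 = {a, b, c, e}  B2 = {a, b, c, d}
Tree: B1–B2
Every bag has size at most 4, so the width is 4 − 1 = 3 and tw(G) ≤ 3. On the other hand G contains the 4-clique {a, b, c, d}. A clique must lie in a single bag of any decomposition, so no decomposition can have width below 3. The upper and lower bounds meet at 3, so that is the treewidth.

3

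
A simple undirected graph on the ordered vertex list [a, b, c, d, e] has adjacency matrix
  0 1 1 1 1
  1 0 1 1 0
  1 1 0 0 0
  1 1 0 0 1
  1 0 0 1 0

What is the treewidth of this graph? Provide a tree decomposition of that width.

Each bag holds 3 vertices, so the decomposition has width 2, which upper-bounds the treewidth. Conversely, {a, d, e} is a clique of size 3, and the vertices of any clique must share a bag in every tree decomposition; so some bag has ≥ 3 vertices and tw(G) ≥ 2. The upper and lower bounds meet at 2, so that is the treewidth.

Treewidth 2.
One such decomposition:
Bags: B1 = {a, b, d}  B2 = {a, d, e}  B3 = {a, b, c}
Tree: B1–B2, B1–B3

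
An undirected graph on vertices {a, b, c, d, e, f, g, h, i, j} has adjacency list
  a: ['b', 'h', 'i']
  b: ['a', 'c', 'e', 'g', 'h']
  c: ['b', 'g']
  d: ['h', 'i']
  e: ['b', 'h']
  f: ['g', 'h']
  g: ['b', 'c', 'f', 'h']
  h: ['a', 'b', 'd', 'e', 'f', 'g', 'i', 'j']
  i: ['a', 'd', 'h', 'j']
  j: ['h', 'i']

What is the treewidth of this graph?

A width-2 tree decomposition is:
Bags: B1 = {a, b, h}  B2 = {b, g, h}  B3 = {a, h, i}  B4 = {b, e, h}  B5 = {f, g, h}  B6 = {b, c, g}  B7 = {h, i, j}  B8 = {d, h, i}
Tree: B1–B2, B1–B3, B2–B4, B2–B5, B2–B6, B3–B7, B3–B8
Each bag holds 3 vertices, so the decomposition has width 2, which upper-bounds the treewidth. For the lower bound, the 3 vertices {d, h, i} are pairwise adjacent, and any tree decomposition puts a clique entirely inside one bag — forcing width ≥ 2. Hence tw(G) = 2 exactly.

2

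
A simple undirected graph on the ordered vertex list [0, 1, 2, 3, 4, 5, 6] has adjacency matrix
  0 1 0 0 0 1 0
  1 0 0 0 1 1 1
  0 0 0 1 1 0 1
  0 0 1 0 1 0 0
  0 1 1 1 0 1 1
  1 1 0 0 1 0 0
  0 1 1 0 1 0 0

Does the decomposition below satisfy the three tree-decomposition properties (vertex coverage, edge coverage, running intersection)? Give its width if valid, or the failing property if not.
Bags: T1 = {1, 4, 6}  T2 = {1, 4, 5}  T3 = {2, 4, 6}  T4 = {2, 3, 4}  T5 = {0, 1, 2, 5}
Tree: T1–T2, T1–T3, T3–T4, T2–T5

A tree decomposition must satisfy three properties: every vertex lies in some bag; for every edge, both endpoints lie together in some bag; and for every vertex, the bags containing it form a connected subtree. Here bags containing vertex 2 are not connected in the tree, so the decomposition is invalid.

No — bags containing vertex 2 are not connected in the tree.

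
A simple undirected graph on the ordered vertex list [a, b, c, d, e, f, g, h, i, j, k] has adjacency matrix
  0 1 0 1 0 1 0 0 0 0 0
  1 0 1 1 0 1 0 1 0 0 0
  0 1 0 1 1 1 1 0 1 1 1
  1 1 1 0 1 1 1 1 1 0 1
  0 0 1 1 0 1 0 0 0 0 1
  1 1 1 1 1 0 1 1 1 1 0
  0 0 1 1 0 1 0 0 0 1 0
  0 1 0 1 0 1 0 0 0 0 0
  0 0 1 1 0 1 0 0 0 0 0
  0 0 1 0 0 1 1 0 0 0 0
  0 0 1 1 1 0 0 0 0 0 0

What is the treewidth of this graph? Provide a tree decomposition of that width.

The largest bag has 4 vertices, giving width 3; this decomposition certifies tw(G) ≤ 3. On the other hand G contains the 4-clique {b, d, f, h}. A clique must lie in a single bag of any decomposition, so no decomposition can have width below 3. The upper and lower bounds meet at 3, so that is the treewidth.

Treewidth 3.
Bags: B1 = {a, b, d, f}  B2 = {b, c, d, f}  B3 = {c, d, f, g}  B4 = {b, d, f, h}  B5 = {c, d, e, f}  B6 = {c, d, f, i}  B7 = {c, d, e, k}  B8 = {c, f, g, j}
Tree: B1–B2, B2–B3, B1–B4, B2–B5, B2–B6, B5–B7, B3–B8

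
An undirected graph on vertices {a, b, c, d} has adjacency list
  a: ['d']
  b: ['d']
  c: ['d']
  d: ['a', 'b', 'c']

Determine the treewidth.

1

A width-1 tree decomposition is:
Bags: B1 = {b, d}  B2 = {a, d}  B3 = {c, d}
Tree: B1–B2, B1–B3
The largest bag has 2 vertices, giving width 1; this decomposition certifies tw(G) ≤ 1. G has an edge, so its treewidth is at least 1. The upper and lower bounds meet at 1, so that is the treewidth.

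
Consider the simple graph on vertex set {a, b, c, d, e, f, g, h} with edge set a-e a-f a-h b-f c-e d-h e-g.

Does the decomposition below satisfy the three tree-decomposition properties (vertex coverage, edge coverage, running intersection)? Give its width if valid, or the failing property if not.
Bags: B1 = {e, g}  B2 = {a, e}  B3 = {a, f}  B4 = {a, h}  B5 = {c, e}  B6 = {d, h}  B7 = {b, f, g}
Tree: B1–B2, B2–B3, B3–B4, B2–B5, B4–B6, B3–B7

A tree decomposition must satisfy three properties: every vertex lies in some bag; for every edge, both endpoints lie together in some bag; and for every vertex, the bags containing it form a connected subtree. Here bags containing vertex g are not connected in the tree, so the decomposition is invalid.

No — bags containing vertex g are not connected in the tree.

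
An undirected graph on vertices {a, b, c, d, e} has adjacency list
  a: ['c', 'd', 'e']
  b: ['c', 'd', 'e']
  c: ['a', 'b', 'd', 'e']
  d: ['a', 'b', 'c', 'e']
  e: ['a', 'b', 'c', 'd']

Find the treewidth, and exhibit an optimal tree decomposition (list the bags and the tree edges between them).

Every bag has size at most 4, so the width is 4 − 1 = 3 and tw(G) ≤ 3. For the lower bound, the 4 vertices {a, c, d, e} are pairwise adjacent, and any tree decomposition puts a clique entirely inside one bag — forcing width ≥ 3. Hence tw(G) = 3 exactly.

Treewidth 3.
Bags: B1 = {a, c, d, e}  B2 = {b, c, d, e}
Tree: B1–B2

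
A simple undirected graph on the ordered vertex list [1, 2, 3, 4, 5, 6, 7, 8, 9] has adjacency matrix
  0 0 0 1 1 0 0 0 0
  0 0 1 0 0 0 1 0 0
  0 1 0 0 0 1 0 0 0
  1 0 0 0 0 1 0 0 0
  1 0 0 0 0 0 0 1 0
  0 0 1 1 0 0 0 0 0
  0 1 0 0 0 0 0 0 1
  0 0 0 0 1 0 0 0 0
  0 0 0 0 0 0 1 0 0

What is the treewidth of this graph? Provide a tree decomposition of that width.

The largest bag has 2 vertices, giving width 1; this decomposition certifies tw(G) ≤ 1. Since G has at least one edge (e.g. 9–7), it is not an edgeless graph, so tw(G) ≥ 1. The upper and lower bounds meet at 1, so that is the treewidth.

Treewidth 1.
Bags: B1 = {7, 9}  B2 = {2, 7}  B3 = {2, 3}  B4 = {3, 6}  B5 = {4, 6}  B6 = {1, 4}  B7 = {1, 5}  B8 = {5, 8}
Tree: B1–B2, B2–B3, B3–B4, B4–B5, B5–B6, B6–B7, B7–B8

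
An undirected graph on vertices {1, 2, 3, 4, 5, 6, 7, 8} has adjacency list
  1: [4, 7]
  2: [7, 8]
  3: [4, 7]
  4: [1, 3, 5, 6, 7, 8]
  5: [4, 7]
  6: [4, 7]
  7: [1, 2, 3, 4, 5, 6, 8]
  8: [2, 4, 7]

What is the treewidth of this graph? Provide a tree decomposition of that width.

Every bag has size at most 3, so the width is 3 − 1 = 2 and tw(G) ≤ 2. On the other hand G contains the 3-clique {2, 7, 8}. A clique must lie in a single bag of any decomposition, so no decomposition can have width below 2. Combining the bounds, tw(G) = 2.

Treewidth 2.
Bags: B1 = {1, 4, 7}  B2 = {4, 7, 8}  B3 = {3, 4, 7}  B4 = {4, 6, 7}  B5 = {4, 5, 7}  B6 = {2, 7, 8}
Tree: B1–B2, B1–B3, B1–B4, B2–B5, B2–B6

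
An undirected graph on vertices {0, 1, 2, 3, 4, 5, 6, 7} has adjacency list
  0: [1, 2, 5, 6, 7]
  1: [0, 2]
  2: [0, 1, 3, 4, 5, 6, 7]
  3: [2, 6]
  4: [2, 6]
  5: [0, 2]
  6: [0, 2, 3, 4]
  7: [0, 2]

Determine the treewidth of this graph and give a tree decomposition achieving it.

The largest bag has 3 vertices, giving width 2; this decomposition certifies tw(G) ≤ 2. On the other hand G contains the 3-clique {0, 1, 2}. A clique must lie in a single bag of any decomposition, so no decomposition can have width below 2. The upper and lower bounds meet at 2, so that is the treewidth.

Treewidth 2.
Bags: B1 = {0, 2, 5}  B2 = {0, 2, 6}  B3 = {0, 1, 2}  B4 = {0, 2, 7}  B5 = {2, 4, 6}  B6 = {2, 3, 6}
Tree: B1–B2, B1–B3, B2–B4, B2–B5, B5–B6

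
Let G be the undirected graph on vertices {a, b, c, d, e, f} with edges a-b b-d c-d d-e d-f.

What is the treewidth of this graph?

A width-1 tree decomposition is:
Bags: B1 = {d, e}  B2 = {d, f}  B3 = {b, d}  B4 = {c, d}  B5 = {a, b}
Tree: B1–B2, B2–B3, B1–B4, B3–B5
Each bag holds 2 vertices, so the decomposition has width 1, which upper-bounds the treewidth. G has an edge, so its treewidth is at least 1. Hence tw(G) = 1 exactly.

1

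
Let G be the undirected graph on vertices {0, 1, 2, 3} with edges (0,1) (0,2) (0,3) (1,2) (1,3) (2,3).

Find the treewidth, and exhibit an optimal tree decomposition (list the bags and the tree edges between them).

With just one bag of size 4, the width is 4 − 1 = 3, so tw(G) ≤ 3. On the other hand G contains the 4-clique {0, 1, 2, 3}. A clique must lie in a single bag of any decomposition, so no decomposition can have width below 3. Therefore the treewidth is 3.

Treewidth 3.
One optimal decomposition is:
Bags: B1 = {0, 1, 2, 3}
Tree: (single bag)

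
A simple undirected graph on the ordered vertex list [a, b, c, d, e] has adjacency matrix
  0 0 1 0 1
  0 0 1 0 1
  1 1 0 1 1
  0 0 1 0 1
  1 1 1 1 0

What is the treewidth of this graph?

2

A width-2 tree decomposition is:
Bags: B1 = {c, d, e}  B2 = {b, c, e}  B3 = {a, c, e}
Tree: B1–B2, B1–B3
The largest bag has 3 vertices, giving width 2; this decomposition certifies tw(G) ≤ 2. On the other hand G contains the 3-clique {c, d, e}. A clique must lie in a single bag of any decomposition, so no decomposition can have width below 2. The upper and lower bounds meet at 2, so that is the treewidth.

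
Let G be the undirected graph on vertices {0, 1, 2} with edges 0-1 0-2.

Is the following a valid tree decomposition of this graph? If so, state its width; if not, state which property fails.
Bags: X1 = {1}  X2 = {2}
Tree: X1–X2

No — vertex 0 appears in no bag.

A tree decomposition must satisfy three properties: every vertex lies in some bag; for every edge, both endpoints lie together in some bag; and for every vertex, the bags containing it form a connected subtree. Here vertex 0 appears in no bag, so the decomposition is invalid.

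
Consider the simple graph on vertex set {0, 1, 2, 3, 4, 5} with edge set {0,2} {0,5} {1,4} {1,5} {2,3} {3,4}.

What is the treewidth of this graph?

2

A width-2 tree decomposition is:
Bags: B1 = {0, 2, 5}  B2 = {1, 2, 5}  B3 = {1, 2, 4}  B4 = {2, 3, 4}
Tree: B1–B2, B2–B3, B3–B4
Every bag has size at most 3, so the width is 3 − 1 = 2 and tw(G) ≤ 2. Since 2–0–5–1–4–3–2 is a cycle in G, G is not acyclic. Forests are exactly the graphs of treewidth ≤ 1, so tw(G) ≥ 2. Hence tw(G) = 2 exactly.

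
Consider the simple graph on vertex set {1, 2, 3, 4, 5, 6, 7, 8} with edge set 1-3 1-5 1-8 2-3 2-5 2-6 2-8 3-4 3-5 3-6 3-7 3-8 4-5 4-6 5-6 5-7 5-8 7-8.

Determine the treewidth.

3

A width-3 tree decomposition is:
Bags: B1 = {3, 5, 7, 8}  B2 = {1, 3, 5, 8}  B3 = {2, 3, 5, 8}  B4 = {2, 3, 5, 6}  B5 = {3, 4, 5, 6}
Tree: B1–B2, B1–B3, B3–B4, B4–B5
Each bag holds 4 vertices, so the decomposition has width 3, which upper-bounds the treewidth. Conversely, {1, 3, 5, 8} is a clique of size 4, and the vertices of any clique must share a bag in every tree decomposition; so some bag has ≥ 4 vertices and tw(G) ≥ 3. Therefore the treewidth is 3.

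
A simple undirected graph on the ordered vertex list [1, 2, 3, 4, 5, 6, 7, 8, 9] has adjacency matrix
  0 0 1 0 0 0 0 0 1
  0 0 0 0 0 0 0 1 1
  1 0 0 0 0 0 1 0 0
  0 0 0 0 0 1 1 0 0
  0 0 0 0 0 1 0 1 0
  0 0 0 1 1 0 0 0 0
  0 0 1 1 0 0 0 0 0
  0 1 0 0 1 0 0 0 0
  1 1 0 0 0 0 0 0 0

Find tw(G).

2

A width-2 tree decomposition is:
Bags: B1 = {1, 2, 9}  B2 = {1, 2, 8}  B3 = {1, 5, 8}  B4 = {1, 5, 6}  B5 = {1, 4, 6}  B6 = {1, 4, 7}  B7 = {1, 3, 7}
Tree: B1–B2, B2–B3, B3–B4, B4–B5, B5–B6, B6–B7
Every bag has size at most 3, so the width is 3 − 1 = 2 and tw(G) ≤ 2. For the lower bound, G contains the cycle 1–9–2–8–5–6–4–7–3–1, so G is not a forest; only forests have treewidth ≤ 1, hence tw(G) ≥ 2. Combining the bounds, tw(G) = 2.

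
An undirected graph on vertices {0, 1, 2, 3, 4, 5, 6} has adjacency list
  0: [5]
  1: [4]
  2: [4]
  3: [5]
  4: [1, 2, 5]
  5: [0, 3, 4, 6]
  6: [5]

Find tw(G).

1

A width-1 tree decomposition is:
Bags: B1 = {2, 4}  B2 = {4, 5}  B3 = {0, 5}  B4 = {3, 5}  B5 = {5, 6}  B6 = {1, 4}
Tree: B1–B2, B2–B3, B2–B4, B4–B5, B2–B6
Each bag holds 2 vertices, so the decomposition has width 1, which upper-bounds the treewidth. G has an edge, so its treewidth is at least 1. Therefore the treewidth is 1.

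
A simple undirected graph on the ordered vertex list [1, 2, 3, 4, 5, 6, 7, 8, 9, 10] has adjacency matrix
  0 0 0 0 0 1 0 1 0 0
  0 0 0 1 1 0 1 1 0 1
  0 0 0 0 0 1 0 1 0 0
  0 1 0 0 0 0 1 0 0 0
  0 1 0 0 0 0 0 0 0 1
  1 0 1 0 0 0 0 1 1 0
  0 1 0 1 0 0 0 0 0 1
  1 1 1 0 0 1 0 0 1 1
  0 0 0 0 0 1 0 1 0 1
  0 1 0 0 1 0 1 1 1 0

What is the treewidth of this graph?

A width-2 tree decomposition is:
Bags: B1 = {2, 8, 10}  B2 = {2, 5, 10}  B3 = {2, 7, 10}  B4 = {8, 9, 10}  B5 = {2, 4, 7}  B6 = {6, 8, 9}  B7 = {1, 6, 8}  B8 = {3, 6, 8}
Tree: B1–B2, B1–B3, B1–B4, B3–B5, B4–B6, B6–B7, B6–B8
Each bag holds 3 vertices, so the decomposition has width 2, which upper-bounds the treewidth. Conversely, {2, 8, 10} is a clique of size 3, and the vertices of any clique must share a bag in every tree decomposition; so some bag has ≥ 3 vertices and tw(G) ≥ 2. Combining the bounds, tw(G) = 2.

2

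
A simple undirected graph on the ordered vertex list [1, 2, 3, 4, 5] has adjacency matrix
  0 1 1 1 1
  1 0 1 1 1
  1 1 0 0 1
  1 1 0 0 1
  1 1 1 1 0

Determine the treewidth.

A width-3 tree decomposition is:
Bags: B1 = {1, 2, 4, 5}  B2 = {1, 2, 3, 5}
Tree: B1–B2
Every bag has size at most 4, so the width is 4 − 1 = 3 and tw(G) ≤ 3. Conversely, {1, 2, 3, 5} is a clique of size 4, and the vertices of any clique must share a bag in every tree decomposition; so some bag has ≥ 4 vertices and tw(G) ≥ 3. Combining the bounds, tw(G) = 3.

3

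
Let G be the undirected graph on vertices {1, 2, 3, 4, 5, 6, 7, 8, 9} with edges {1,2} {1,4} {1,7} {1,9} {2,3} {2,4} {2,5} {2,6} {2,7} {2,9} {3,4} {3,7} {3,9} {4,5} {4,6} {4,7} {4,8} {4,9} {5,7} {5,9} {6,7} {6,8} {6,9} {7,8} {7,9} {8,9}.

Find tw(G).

A width-4 tree decomposition is:
Bags: B1 = {2, 4, 5, 7, 9}  B2 = {2, 4, 6, 7, 9}  B3 = {1, 2, 4, 7, 9}  B4 = {2, 3, 4, 7, 9}  B5 = {4, 6, 7, 8, 9}
Tree: B1–B2, B2–B3, B1–B4, B2–B5
Every bag has size at most 5, so the width is 5 − 1 = 4 and tw(G) ≤ 4. For the lower bound, the 5 vertices {4, 6, 7, 8, 9} are pairwise adjacent, and any tree decomposition puts a clique entirely inside one bag — forcing width ≥ 4. Hence tw(G) = 4 exactly.

4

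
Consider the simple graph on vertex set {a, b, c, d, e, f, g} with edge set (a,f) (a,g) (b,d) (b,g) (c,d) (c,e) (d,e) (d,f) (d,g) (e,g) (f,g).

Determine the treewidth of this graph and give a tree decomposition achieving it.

Treewidth 2.
One optimal decomposition is:
Bags: B1 = {a, f, g}  B2 = {d, f, g}  B3 = {d, e, g}  B4 = {b, d, g}  B5 = {c, d, e}
Tree: B1–B2, B2–B3, B3–B4, B3–B5

The largest bag has 3 vertices, giving width 2; this decomposition certifies tw(G) ≤ 2. Conversely, {d, e, g} is a clique of size 3, and the vertices of any clique must share a bag in every tree decomposition; so some bag has ≥ 3 vertices and tw(G) ≥ 2. Hence tw(G) = 2 exactly.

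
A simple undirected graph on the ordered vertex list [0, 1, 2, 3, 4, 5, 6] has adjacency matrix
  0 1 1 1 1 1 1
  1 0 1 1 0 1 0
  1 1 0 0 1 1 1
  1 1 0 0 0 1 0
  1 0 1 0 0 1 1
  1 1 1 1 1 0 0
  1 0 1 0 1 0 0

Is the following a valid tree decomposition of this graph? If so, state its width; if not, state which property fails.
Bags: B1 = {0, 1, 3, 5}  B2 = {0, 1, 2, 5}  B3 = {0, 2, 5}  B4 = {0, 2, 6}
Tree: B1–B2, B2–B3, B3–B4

No — vertex 4 appears in no bag.

A tree decomposition must satisfy three properties: every vertex lies in some bag; for every edge, both endpoints lie together in some bag; and for every vertex, the bags containing it form a connected subtree. Here vertex 4 appears in no bag, so the decomposition is invalid.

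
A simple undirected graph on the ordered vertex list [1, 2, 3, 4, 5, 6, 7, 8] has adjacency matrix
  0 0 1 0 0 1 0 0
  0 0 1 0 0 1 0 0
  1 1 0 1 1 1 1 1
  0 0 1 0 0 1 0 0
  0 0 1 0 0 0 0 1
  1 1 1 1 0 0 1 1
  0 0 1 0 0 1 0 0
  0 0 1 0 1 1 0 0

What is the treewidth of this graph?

A width-2 tree decomposition is:
Bags: B1 = {3, 6, 8}  B2 = {3, 4, 6}  B3 = {3, 6, 7}  B4 = {3, 5, 8}  B5 = {2, 3, 6}  B6 = {1, 3, 6}
Tree: B1–B2, B1–B3, B1–B4, B1–B5, B1–B6
The largest bag has 3 vertices, giving width 2; this decomposition certifies tw(G) ≤ 2. Conversely, {3, 5, 8} is a clique of size 3, and the vertices of any clique must share a bag in every tree decomposition; so some bag has ≥ 3 vertices and tw(G) ≥ 2. Therefore the treewidth is 2.

2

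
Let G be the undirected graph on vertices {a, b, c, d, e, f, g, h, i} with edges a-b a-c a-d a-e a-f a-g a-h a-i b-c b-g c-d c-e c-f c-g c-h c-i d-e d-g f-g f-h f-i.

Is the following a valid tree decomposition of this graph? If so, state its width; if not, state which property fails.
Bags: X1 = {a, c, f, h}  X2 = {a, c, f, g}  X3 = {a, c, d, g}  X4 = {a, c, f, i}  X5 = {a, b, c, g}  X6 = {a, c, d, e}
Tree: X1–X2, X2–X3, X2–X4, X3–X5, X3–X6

Checking the three conditions: (i) the bags cover all of {a, b, c, d, e, f, g, h, i}; (ii) for each edge, some bag contains both endpoints; (iii) the bags containing any fixed vertex form a subtree. All hold, so the decomposition is valid with width 4 − 1 = 3.

Yes; width 3.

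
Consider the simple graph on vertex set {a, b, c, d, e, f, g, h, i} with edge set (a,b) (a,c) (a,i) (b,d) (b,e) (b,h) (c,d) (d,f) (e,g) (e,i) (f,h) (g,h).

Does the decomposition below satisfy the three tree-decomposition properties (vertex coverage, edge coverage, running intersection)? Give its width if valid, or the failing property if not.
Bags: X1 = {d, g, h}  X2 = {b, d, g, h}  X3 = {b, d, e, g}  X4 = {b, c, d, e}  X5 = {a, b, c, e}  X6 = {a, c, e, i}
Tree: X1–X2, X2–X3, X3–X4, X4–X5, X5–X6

A tree decomposition must satisfy three properties: every vertex lies in some bag; for every edge, both endpoints lie together in some bag; and for every vertex, the bags containing it form a connected subtree. Here vertex f appears in no bag, so the decomposition is invalid.

No — vertex f appears in no bag.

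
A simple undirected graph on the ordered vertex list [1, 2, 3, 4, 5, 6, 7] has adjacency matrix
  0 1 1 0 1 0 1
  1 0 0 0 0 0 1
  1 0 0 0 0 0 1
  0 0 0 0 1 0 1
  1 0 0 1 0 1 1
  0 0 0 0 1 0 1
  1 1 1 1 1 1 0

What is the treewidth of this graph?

A width-2 tree decomposition is:
Bags: B1 = {1, 5, 7}  B2 = {4, 5, 7}  B3 = {1, 3, 7}  B4 = {5, 6, 7}  B5 = {1, 2, 7}
Tree: B1–B2, B1–B3, B1–B4, B1–B5
The largest bag has 3 vertices, giving width 2; this decomposition certifies tw(G) ≤ 2. On the other hand G contains the 3-clique {1, 2, 7}. A clique must lie in a single bag of any decomposition, so no decomposition can have width below 2. Therefore the treewidth is 2.

2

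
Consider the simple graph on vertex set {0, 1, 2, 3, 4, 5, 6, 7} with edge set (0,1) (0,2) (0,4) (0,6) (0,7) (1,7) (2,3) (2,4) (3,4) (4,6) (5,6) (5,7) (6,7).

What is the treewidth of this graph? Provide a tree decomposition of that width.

The largest bag has 3 vertices, giving width 2; this decomposition certifies tw(G) ≤ 2. Conversely, {0, 1, 7} is a clique of size 3, and the vertices of any clique must share a bag in every tree decomposition; so some bag has ≥ 3 vertices and tw(G) ≥ 2. Combining the bounds, tw(G) = 2.

Treewidth 2.
Bags: B1 = {0, 4, 6}  B2 = {0, 6, 7}  B3 = {0, 2, 4}  B4 = {0, 1, 7}  B5 = {2, 3, 4}  B6 = {5, 6, 7}
Tree: B1–B2, B1–B3, B2–B4, B3–B5, B2–B6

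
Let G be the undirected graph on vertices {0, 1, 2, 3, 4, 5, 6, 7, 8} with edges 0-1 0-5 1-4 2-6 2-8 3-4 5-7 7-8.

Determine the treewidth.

A width-1 tree decomposition is:
Bags: B1 = {2, 6}  B2 = {2, 8}  B3 = {7, 8}  B4 = {5, 7}  B5 = {0, 5}  B6 = {0, 1}  B7 = {1, 4}  B8 = {3, 4}
Tree: B1–B2, B2–B3, B3–B4, B4–B5, B5–B6, B6–B7, B7–B8
Every bag has size at most 2, so the width is 2 − 1 = 1 and tw(G) ≤ 1. Since G has at least one edge (e.g. 6–2), it is not an edgeless graph, so tw(G) ≥ 1. Combining the bounds, tw(G) = 1.

1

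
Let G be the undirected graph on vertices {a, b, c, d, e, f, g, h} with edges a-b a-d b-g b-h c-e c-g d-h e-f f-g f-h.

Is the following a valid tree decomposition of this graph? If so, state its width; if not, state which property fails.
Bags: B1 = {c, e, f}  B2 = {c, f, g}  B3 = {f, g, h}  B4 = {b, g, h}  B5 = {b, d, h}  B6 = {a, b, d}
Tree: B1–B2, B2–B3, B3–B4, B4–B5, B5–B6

Yes; width 2.

Every vertex of G appears in some bag (union = {a, b, c, d, e, f, g, h}); every edge is covered by a bag; and for each vertex v the set of bags containing v is connected in the bag tree. The decomposition is therefore valid. The largest bag has 3 vertices, so the width is 2.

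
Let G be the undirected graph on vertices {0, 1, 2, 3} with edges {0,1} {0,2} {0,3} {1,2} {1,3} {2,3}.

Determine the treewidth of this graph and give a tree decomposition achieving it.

With just one bag of size 4, the width is 4 − 1 = 3, so tw(G) ≤ 3. On the other hand G contains the 4-clique {0, 1, 2, 3}. A clique must lie in a single bag of any decomposition, so no decomposition can have width below 3. Combining the bounds, tw(G) = 3.

Treewidth 3.
Bags: B1 = {0, 1, 2, 3}
Tree: (single bag)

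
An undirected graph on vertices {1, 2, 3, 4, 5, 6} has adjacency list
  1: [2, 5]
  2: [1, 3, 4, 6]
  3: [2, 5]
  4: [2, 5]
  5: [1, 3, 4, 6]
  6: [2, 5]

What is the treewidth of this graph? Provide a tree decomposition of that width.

Treewidth 2.
One such decomposition:
Bags: B1 = {2, 4, 5}  B2 = {1, 2, 5}  B3 = {2, 5, 6}  B4 = {2, 3, 5}
Tree: B1–B2, B2–B3, B3–B4

Every bag has size at most 3, so the width is 3 − 1 = 2 and tw(G) ≤ 2. Since 4–2–1–5–4 is a cycle in G, G is not acyclic. Forests are exactly the graphs of treewidth ≤ 1, so tw(G) ≥ 2. The upper and lower bounds meet at 2, so that is the treewidth.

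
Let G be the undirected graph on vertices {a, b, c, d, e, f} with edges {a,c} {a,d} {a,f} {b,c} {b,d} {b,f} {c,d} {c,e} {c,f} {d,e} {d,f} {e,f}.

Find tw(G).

A width-3 tree decomposition is:
Bags: B1 = {c, d, e, f}  B2 = {a, c, d, f}  B3 = {b, c, d, f}
Tree: B1–B2, B2–B3
Each bag holds 4 vertices, so the decomposition has width 3, which upper-bounds the treewidth. On the other hand G contains the 4-clique {c, d, e, f}. A clique must lie in a single bag of any decomposition, so no decomposition can have width below 3. Combining the bounds, tw(G) = 3.

3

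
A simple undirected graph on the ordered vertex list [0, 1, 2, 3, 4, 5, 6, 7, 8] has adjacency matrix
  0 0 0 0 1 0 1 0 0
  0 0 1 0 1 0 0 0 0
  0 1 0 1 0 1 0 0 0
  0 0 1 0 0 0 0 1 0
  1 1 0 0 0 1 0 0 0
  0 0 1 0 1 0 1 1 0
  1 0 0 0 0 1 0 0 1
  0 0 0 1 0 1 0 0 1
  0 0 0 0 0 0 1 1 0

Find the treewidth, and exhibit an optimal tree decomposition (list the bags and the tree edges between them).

Treewidth 3.
Bags: B1 = {3, 6, 7, 8}  B2 = {3, 5, 6, 7}  B3 = {2, 3, 5, 6}  B4 = {0, 2, 5, 6}  B5 = {0, 2, 4, 5}  B6 = {0, 1, 2, 4}
Tree: B1–B2, B2–B3, B3–B4, B4–B5, B5–B6

Each bag holds 4 vertices, so the decomposition has width 3, which upper-bounds the treewidth. For the lower bound: the 4 vertex sets {3,7,8}, {6}, {5}, {0,1,2,4} are disjoint, each induces a connected subgraph, and every pair is joined by at least one edge of G. Contracting each set to a single vertex therefore yields K_{4} as a minor, and since treewidth is minor-monotone, tw(G) ≥ tw(K_{4}) = 3. Hence tw(G) = 3 exactly.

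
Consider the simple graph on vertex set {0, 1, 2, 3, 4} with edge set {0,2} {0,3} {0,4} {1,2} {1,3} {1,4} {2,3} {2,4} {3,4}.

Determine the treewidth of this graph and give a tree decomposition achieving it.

Each bag holds 4 vertices, so the decomposition has width 3, which upper-bounds the treewidth. For the lower bound, the 4 vertices {0, 2, 3, 4} are pairwise adjacent, and any tree decomposition puts a clique entirely inside one bag — forcing width ≥ 3. Combining the bounds, tw(G) = 3.

Treewidth 3.
Bags: B1 = {1, 2, 3, 4}  B2 = {0, 2, 3, 4}
Tree: B1–B2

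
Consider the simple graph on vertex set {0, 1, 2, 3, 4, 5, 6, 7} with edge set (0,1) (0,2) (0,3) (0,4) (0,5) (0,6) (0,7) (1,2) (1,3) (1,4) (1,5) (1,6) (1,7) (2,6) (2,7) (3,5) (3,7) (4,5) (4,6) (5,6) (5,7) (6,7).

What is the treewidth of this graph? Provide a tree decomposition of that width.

The largest bag has 5 vertices, giving width 4; this decomposition certifies tw(G) ≤ 4. Conversely, {0, 1, 2, 6, 7} is a clique of size 5, and the vertices of any clique must share a bag in every tree decomposition; so some bag has ≥ 5 vertices and tw(G) ≥ 4. Hence tw(G) = 4 exactly.

Treewidth 4.
One optimal decomposition is:
Bags: B1 = {0, 1, 4, 5, 6}  B2 = {0, 1, 5, 6, 7}  B3 = {0, 1, 3, 5, 7}  B4 = {0, 1, 2, 6, 7}
Tree: B1–B2, B2–B3, B2–B4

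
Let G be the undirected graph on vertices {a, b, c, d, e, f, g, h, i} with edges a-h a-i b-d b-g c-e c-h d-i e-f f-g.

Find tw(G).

2

A width-2 tree decomposition is:
Bags: B1 = {c, e, f}  B2 = {c, f, h}  B3 = {a, f, h}  B4 = {a, f, i}  B5 = {d, f, i}  B6 = {b, d, f}  B7 = {b, f, g}
Tree: B1–B2, B2–B3, B3–B4, B4–B5, B5–B6, B6–B7
Each bag holds 3 vertices, so the decomposition has width 2, which upper-bounds the treewidth. Since f–e–c–h–a–i–d–b–g–f is a cycle in G, G is not acyclic. Forests are exactly the graphs of treewidth ≤ 1, so tw(G) ≥ 2. Therefore the treewidth is 2.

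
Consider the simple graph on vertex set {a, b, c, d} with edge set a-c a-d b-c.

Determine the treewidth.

A width-1 tree decomposition is:
Bags: B1 = {a, c}  B2 = {a, d}  B3 = {b, c}
Tree: B1–B2, B1–B3
The largest bag has 2 vertices, giving width 1; this decomposition certifies tw(G) ≤ 1. Since G has at least one edge (e.g. c–a), it is not an edgeless graph, so tw(G) ≥ 1. Combining the bounds, tw(G) = 1.

1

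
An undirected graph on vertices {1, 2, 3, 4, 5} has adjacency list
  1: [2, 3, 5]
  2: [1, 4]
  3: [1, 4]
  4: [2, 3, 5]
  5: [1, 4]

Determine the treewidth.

2

A width-2 tree decomposition is:
Bags: B1 = {1, 4, 5}  B2 = {1, 2, 4}  B3 = {1, 3, 4}
Tree: B1–B2, B2–B3
Each bag holds 3 vertices, so the decomposition has width 2, which upper-bounds the treewidth. Since 5–4–2–1–5 is a cycle in G, G is not acyclic. Forests are exactly the graphs of treewidth ≤ 1, so tw(G) ≥ 2. The upper and lower bounds meet at 2, so that is the treewidth.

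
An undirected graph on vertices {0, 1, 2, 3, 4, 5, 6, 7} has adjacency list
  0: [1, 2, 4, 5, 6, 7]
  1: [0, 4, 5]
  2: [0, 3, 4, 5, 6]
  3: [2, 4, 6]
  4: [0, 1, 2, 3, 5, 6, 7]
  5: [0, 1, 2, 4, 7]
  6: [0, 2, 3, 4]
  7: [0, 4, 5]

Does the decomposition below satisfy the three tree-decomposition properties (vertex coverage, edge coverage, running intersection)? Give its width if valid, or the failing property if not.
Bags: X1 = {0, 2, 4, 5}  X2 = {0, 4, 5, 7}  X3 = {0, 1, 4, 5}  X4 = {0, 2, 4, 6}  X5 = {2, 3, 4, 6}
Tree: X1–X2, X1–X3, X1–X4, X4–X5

Checking the three conditions: (i) the bags cover all of {0, 1, 2, 3, 4, 5, 6, 7}; (ii) for each edge, some bag contains both endpoints; (iii) the bags containing any fixed vertex form a subtree. All hold, so the decomposition is valid with width 4 − 1 = 3.

Yes; width 3.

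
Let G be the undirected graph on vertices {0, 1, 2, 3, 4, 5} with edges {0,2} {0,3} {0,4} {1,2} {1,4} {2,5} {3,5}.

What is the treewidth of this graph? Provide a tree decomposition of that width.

Treewidth 2.
Bags: B1 = {2, 3, 5}  B2 = {0, 2, 3}  B3 = {0, 1, 2}  B4 = {0, 1, 4}
Tree: B1–B2, B2–B3, B3–B4

The largest bag has 3 vertices, giving width 2; this decomposition certifies tw(G) ≤ 2. Since 5–3–0–2–5 is a cycle in G, G is not acyclic. Forests are exactly the graphs of treewidth ≤ 1, so tw(G) ≥ 2. Therefore the treewidth is 2.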